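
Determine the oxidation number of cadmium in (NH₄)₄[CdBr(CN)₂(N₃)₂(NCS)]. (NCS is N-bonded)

4 ammonium outside the brackets (+1 each) → the complex ion is 4−.
Ligand charges: 1×Br = -1; 1×NCS = -1; 2×CN = -2; 2×N3 = -2; sum -6.
Cd + (-6) = 4− ⇒ Cd is +2.

+2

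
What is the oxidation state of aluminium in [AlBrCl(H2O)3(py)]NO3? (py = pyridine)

+3

1 nitrate outside the brackets (-1 each) → the complex ion is 1+.
Ligand charges: 3×H2O neutral; 1×Cl = -1; 1×Br = -1; 1×py neutral; sum -2.
Al + (-2) = 1+ ⇒ Al is +3.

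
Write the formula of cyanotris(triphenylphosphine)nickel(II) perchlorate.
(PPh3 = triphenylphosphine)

[Ni(CN)(PPh3)3]ClO4

Ligands: 3 triphenylphosphine (PPh3, neutral), 1 cyano (CN, -1). Ligand charge sum = -1.
With Ni in oxidation state +2, the complex ion is [Ni...]^1+.
Charge balance with perchlorate (-1) requires 1 complex ion per 1 perchlorate.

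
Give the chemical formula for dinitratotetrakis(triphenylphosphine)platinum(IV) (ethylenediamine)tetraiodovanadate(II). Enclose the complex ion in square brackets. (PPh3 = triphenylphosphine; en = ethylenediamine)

[Pt(NO3)2(PPh3)4][V(en)I4]

Cation [Pt…]: ligand charges -2, Pt(IV) ⇒ ion charge 2+.
Anion [V…]: ligand charges -4, V(II) ⇒ ion charge 2−.
One 2+ cation balances one 2− anion.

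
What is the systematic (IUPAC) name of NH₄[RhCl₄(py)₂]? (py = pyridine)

ammonium tetrachlorobis(pyridine)rhodate(III)

The 1 ammonium counter-ion carries a total charge of +1, so each complex ion is 1−.
Ligand charges: 2×pyridine (neutral), 4×chloro (-1 each); total -4. So Rh + (-4) = 1−, giving Rh = +3.
Ligands are named alphabetically: chloro before pyridine.
The complex ion is anionic, so rhodium takes the -ate form rhodate(III).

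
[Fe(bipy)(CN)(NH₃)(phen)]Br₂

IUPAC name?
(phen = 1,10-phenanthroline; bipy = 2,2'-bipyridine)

The 2 bromide counter-ions carry a total charge of -2, so each complex ion is 2+.
Ligand charges: 1×cyano (-1 each), 1×ammine (neutral), 1×1,10-phenanthroline (neutral), 1×2,2'-bipyridine (neutral); total -1. So Fe + (-1) = 2+, giving Fe = +3.
Ligands are named alphabetically: ammine before bipyridine before cyano before phenanthroline.

ammine(2,2'-bipyridine)cyano(1,10-phenanthroline)iron(III) bromide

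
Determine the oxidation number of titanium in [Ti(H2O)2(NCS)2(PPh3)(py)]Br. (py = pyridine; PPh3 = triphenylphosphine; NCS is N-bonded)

+3

1 bromide outside the brackets (-1 each) → the complex ion is 1+.
Ligand charges: 1×py neutral; 1×PPh3 neutral; 2×H2O neutral; 2×NCS = -2; sum -2.
Ti + (-2) = 1+ ⇒ Ti is +3.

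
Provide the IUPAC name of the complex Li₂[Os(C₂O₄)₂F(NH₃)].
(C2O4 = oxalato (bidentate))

The 2 lithium counter-ions carry a total charge of +2, so each complex ion is 2−.
Ligand charges: 1×ammine (neutral), 1×fluoro (-1 each), 2×oxalato (-2 each); total -5. So Os + (-5) = 2−, giving Os = +3.
Ligands are named alphabetically: ammine before fluoro before oxalato.
The complex ion is anionic, so osmium takes the -ate form osmate(III).

lithium amminefluorodioxalatoosmate(III)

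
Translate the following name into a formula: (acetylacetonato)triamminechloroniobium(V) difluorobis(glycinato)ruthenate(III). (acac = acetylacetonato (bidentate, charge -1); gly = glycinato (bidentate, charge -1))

Cation [Nb…]: ligand charges -2, Nb(V) ⇒ ion charge 3+.
Anion [Ru…]: ligand charges -4, Ru(III) ⇒ ion charge 1−.

[Nb(acac)Cl(NH3)3][RuF2(gly)2]3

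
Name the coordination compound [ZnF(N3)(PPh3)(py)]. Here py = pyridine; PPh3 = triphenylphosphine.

azidofluoro(pyridine)(triphenylphosphine)zinc(II)

There is no counter-ion, so the complex is neutral overall.
Ligand charges: 1×pyridine (neutral), 1×triphenylphosphine (neutral), 1×azido (-1 each), 1×fluoro (-1 each); total -2. So Zn + (-2) = 0, giving Zn = +2.
Ligands are named alphabetically: azido before fluoro before pyridine before triphenylphosphine.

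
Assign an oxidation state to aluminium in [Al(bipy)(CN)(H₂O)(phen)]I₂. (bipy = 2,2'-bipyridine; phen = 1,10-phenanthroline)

+3

2 iodide outside the brackets (-1 each) → the complex ion is 2+.
Ligand charges: 1×CN = -1; 1×bipy neutral; 1×H2O neutral; 1×phen neutral; sum -1.
Al + (-1) = 2+ ⇒ Al is +3.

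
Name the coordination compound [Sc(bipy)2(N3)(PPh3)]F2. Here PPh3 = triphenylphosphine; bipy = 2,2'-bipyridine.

The 2 fluoride counter-ions carry a total charge of -2, so each complex ion is 2+.
Ligand charges: 1×triphenylphosphine (neutral), 1×azido (-1 each), 2×2,2'-bipyridine (neutral); total -1. So Sc + (-1) = 2+, giving Sc = +3.
Ligands are named alphabetically: azido before bipyridine before triphenylphosphine.

azidobis(2,2'-bipyridine)(triphenylphosphine)scandium(III) fluoride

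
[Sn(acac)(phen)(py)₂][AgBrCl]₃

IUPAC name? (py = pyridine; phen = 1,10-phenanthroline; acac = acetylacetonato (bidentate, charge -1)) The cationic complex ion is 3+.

(acetylacetonato)(1,10-phenanthroline)bis(pyridine)tin(IV) bromochloroargentate(I)

Both ions are complex: the cation is named first with the plain metal name, the anion second with the -ate form; each ion's ligands are alphabetised independently.
The complex cation is given as 3+; its ligand charges sum to -1, so Sn = +4.
With 3 anions per cation, each anion must be 3/3 = 1−.
Anion: ligand charges sum to -2; for the ion to be 1−, Ag = +1.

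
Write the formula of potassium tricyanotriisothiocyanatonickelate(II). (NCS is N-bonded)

Ligands: 3 isothiocyanato (NCS, -1), 3 cyano (CN, -1). Ligand charge sum = -6.
With Ni in oxidation state +2, the complex ion is [Ni...]^4−.
Charge balance with potassium (+1) requires 1 complex ion per 4 potassium.

K4[Ni(CN)3(NCS)3]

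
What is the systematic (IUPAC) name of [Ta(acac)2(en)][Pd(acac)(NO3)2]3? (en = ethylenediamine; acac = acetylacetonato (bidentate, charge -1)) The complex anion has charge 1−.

bis(acetylacetonato)(ethylenediamine)tantalum(V) (acetylacetonato)dinitratopalladate(II)

Both ions are complex: the cation is named first with the plain metal name, the anion second with the -ate form; each ion's ligands are alphabetised independently.
The complex anion is given as 1−; its ligand charges sum to -3, so Pd = +2.
With 3 anions per cation, the cation must be 3×1 = 3+.
Cation: ligand charges sum to -2; for the ion to be 3+, Ta = +5.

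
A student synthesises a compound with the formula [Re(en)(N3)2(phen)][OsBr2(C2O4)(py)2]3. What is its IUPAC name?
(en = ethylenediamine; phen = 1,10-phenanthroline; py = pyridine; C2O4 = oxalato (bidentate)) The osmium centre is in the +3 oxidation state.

Both ions are complex: the cation is named first with the plain metal name, the anion second with the -ate form; each ion's ligands are alphabetised independently.
Os is given as +3; the anion's ligand charges sum to -4, so the complex anion is 1−.
With 3 anions per cation, the cation must be 3×1 = 3+.
Cation: ligand charges sum to -2; for the ion to be 3+, Re = +5.

diazido(ethylenediamine)(1,10-phenanthroline)rhenium(V) dibromooxalatobis(pyridine)osmate(III)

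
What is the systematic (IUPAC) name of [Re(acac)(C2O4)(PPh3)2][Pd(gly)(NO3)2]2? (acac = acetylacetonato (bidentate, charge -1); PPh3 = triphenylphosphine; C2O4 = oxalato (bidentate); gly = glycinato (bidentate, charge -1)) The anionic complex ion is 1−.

(acetylacetonato)oxalatobis(triphenylphosphine)rhenium(V) (glycinato)dinitratopalladate(II)

The complex anion is given as 1−; its ligand charges sum to -3, so Pd = +2.
With 2 anions per cation, the cation must be 2×1 = 2+.
Cation: ligand charges sum to -3; for the ion to be 2+, Re = +5.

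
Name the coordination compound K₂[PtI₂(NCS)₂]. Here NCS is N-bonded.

The 2 potassium counter-ions carry a total charge of +2, so each complex ion is 2−.
Ligand charges: 2×iodo (-1 each), 2×isothiocyanato (-1 each); total -4. So Pt + (-4) = 2−, giving Pt = +2.
Ligands are named alphabetically: iodo before isothiocyanato.
The complex ion is anionic, so platinum takes the -ate form platinate(II).

potassium diiododiisothiocyanatoplatinate(II)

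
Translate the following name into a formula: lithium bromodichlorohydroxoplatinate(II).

Li2[PtBrCl2(OH)]

Ligands: 2 chloro (Cl, -1), 1 hydroxo (OH, -1), 1 bromo (Br, -1). Ligand charge sum = -4.
Charge balance with lithium (+1) requires 1 complex ion per 2 lithium.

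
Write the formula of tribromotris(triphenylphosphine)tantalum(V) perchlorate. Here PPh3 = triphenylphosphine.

Ligands: 3 triphenylphosphine (PPh3, neutral), 3 bromo (Br, -1). Ligand charge sum = -3.
With Ta in oxidation state +5, the complex ion is [Ta...]^2+.
Charge balance with perchlorate (-1) requires 1 complex ion per 2 perchlorate.

[TaBr3(PPh3)3](ClO4)2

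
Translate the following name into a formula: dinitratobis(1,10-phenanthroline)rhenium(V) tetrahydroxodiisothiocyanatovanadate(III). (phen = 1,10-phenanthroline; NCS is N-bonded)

[Re(NO3)2(phen)2][V(NCS)2(OH)4]

Cation [Re…]: ligand charges -2, Re(V) ⇒ ion charge 3+.
Anion [V…]: ligand charges -6, V(III) ⇒ ion charge 3−.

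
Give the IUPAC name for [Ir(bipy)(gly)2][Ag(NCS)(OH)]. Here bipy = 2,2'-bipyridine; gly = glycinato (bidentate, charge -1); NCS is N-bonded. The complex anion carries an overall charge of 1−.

(2,2'-bipyridine)bis(glycinato)iridium(III) hydroxoisothiocyanatoargentate(I)

Both ions are complex: the cation is named first with the plain metal name, the anion second with the -ate form; each ion's ligands are alphabetised independently.
The complex anion is given as 1−; its ligand charges sum to -2, so Ag = +1.
A 1:1 salt means the cation carries the equal and opposite charge, 1+.
Cation: ligand charges sum to -2; for the ion to be 1+, Ir = +3.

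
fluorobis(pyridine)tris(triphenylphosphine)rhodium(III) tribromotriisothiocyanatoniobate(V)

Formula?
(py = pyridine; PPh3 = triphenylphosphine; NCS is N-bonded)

Cation [Rh…]: ligand charges -1, Rh(III) ⇒ ion charge 2+.
Anion [Nb…]: ligand charges -6, Nb(V) ⇒ ion charge 1−.
One 2+ cation requires 2 of the 1− anion.

[RhF(PPh3)3(py)2][NbBr3(NCS)3]2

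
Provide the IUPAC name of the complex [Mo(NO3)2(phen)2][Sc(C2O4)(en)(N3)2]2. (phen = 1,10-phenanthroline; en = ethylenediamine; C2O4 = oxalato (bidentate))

dinitratobis(1,10-phenanthroline)molybdenum(IV) diazido(ethylenediamine)oxalatoscandate(III)

Scandium is always +3 in its complexes; the anion's ligand charges sum to -4, so the complex anion is 1−.
With 2 anions per cation, the cation must be 2×1 = 2+.
Cation: ligand charges sum to -2; for the ion to be 2+, Mo = +4.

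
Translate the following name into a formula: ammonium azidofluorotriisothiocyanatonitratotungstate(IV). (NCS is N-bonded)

Ligands: 1 nitrato (NO3, -1), 1 azido (N3, -1), 3 isothiocyanato (NCS, -1), 1 fluoro (F, -1). Ligand charge sum = -6.
With W in oxidation state +4, the complex ion is [W...]^2−.
Charge balance with ammonium (+1) requires 1 complex ion per 2 ammonium.

(NH4)2[WF(N3)(NCS)3(NO3)]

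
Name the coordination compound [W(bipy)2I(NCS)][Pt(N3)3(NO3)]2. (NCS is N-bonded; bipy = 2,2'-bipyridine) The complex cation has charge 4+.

bis(2,2'-bipyridine)iodoisothiocyanatotungsten(VI) triazidonitratoplatinate(II)

Both ions are complex: the cation is named first with the plain metal name, the anion second with the -ate form; each ion's ligands are alphabetised independently.
The complex cation is given as 4+; its ligand charges sum to -2, so W = +6.
With 2 anions per cation, each anion must be 4/2 = 2−.
Anion: ligand charges sum to -4; for the ion to be 2−, Pt = +2.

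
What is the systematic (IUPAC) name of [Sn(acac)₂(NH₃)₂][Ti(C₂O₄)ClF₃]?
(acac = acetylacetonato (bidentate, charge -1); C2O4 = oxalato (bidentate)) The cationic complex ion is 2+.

Both ions are complex: the cation is named first with the plain metal name, the anion second with the -ate form; each ion's ligands are alphabetised independently.
The complex cation is given as 2+; its ligand charges sum to -2, so Sn = +4.
A 1:1 salt means the anion carries the equal and opposite charge, 2−.
Anion: ligand charges sum to -6; for the ion to be 2−, Ti = +4.

bis(acetylacetonato)diamminetin(IV) chlorotrifluorooxalatotitanate(IV)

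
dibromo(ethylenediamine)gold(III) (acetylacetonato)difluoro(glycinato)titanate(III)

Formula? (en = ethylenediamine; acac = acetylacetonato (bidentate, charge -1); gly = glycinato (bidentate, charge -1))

Cation [Au…]: ligand charges -2, Au(III) ⇒ ion charge 1+.
Anion [Ti…]: ligand charges -4, Ti(III) ⇒ ion charge 1−.

[AuBr2(en)][Ti(acac)F2(gly)]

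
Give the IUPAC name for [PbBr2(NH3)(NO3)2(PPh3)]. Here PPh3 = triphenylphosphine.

There is no counter-ion, so the complex is neutral overall.
Ligand charges: 1×ammine (neutral), 1×triphenylphosphine (neutral), 2×bromo (-1 each), 2×nitrato (-1 each); total -4. So Pb + (-4) = 0, giving Pb = +4.
Ligands are named alphabetically: ammine before bromo before nitrato before triphenylphosphine.

amminedibromodinitrato(triphenylphosphine)lead(IV)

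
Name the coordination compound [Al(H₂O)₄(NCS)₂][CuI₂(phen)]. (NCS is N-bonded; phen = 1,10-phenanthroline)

tetraaquadiisothiocyanatoaluminium(III) diiodo(1,10-phenanthroline)cuprate(I)

Both ions are complex: the cation is named first with the plain metal name, the anion second with the -ate form; each ion's ligands are alphabetised independently.
Aluminium is always +3 in its complexes; the cation's ligand charges sum to -2, so the complex cation is 1+.
A 1:1 salt means the anion carries the equal and opposite charge, 1−.
Anion: ligand charges sum to -2; for the ion to be 1−, Cu = +1.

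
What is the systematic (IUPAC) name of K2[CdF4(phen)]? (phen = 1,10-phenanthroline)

The 2 potassium counter-ions carry a total charge of +2, so each complex ion is 2−.
Ligand charges: 4×fluoro (-1 each), 1×1,10-phenanthroline (neutral); total -4. So Cd + (-4) = 2−, giving Cd = +2.
Ligands are named alphabetically: fluoro before phenanthroline.
The complex ion is anionic, so cadmium takes the -ate form cadmate(II).

potassium tetrafluoro(1,10-phenanthroline)cadmate(II)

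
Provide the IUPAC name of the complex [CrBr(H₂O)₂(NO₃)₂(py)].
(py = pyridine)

There is no counter-ion, so the complex is neutral overall.
Ligand charges: 2×aqua (neutral), 2×nitrato (-1 each), 1×bromo (-1 each), 1×pyridine (neutral); total -3. So Cr + (-3) = 0, giving Cr = +3.
Ligands are named alphabetically: aqua before bromo before nitrato before pyridine.

diaquabromodinitrato(pyridine)chromium(III)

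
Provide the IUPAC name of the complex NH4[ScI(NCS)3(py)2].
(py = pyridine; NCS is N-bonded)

ammonium iodotriisothiocyanatobis(pyridine)scandate(III)

The 1 ammonium counter-ion carries a total charge of +1, so each complex ion is 1−.
Ligand charges: 2×pyridine (neutral), 3×isothiocyanato (-1 each), 1×iodo (-1 each); total -4. So Sc + (-4) = 1−, giving Sc = +3.
Ligands are named alphabetically: iodo before isothiocyanato before pyridine.
The complex ion is anionic, so scandium takes the -ate form scandate(III).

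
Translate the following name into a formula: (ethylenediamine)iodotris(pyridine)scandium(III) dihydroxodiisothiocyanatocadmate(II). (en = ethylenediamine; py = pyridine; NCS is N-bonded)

Cation [Sc…]: ligand charges -1, Sc(III) ⇒ ion charge 2+.
Anion [Cd…]: ligand charges -4, Cd(II) ⇒ ion charge 2−.

[Sc(en)I(py)3][Cd(NCS)2(OH)2]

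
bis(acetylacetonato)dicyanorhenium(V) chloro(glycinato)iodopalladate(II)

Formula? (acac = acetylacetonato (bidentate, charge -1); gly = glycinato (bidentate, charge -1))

[Re(acac)2(CN)2][PdCl(gly)I]

Cation [Re…]: ligand charges -4, Re(V) ⇒ ion charge 1+.
Anion [Pd…]: ligand charges -3, Pd(II) ⇒ ion charge 1−.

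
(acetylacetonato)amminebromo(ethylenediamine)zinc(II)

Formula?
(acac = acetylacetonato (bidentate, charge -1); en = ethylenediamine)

Ligands: 1 acetylacetonato (acac, -1), 1 ammine (NH3, neutral), 1 ethylenediamine (en, neutral), 1 bromo (Br, -1). Ligand charge sum = -2.
With Zn in oxidation state +2, the complex ion is [Zn...].

[Zn(acac)Br(en)(NH3)]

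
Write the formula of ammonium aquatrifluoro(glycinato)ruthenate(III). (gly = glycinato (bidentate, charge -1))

NH4[RuF3(gly)(H2O)]

Ligands: 1 glycinato (gly, -1), 1 aqua (H2O, neutral), 3 fluoro (F, -1). Ligand charge sum = -4.
Charge balance with ammonium (+1) requires 1 complex ion per 1 ammonium.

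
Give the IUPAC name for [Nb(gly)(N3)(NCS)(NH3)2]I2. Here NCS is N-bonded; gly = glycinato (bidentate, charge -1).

The 2 iodide counter-ions carry a total charge of -2, so each complex ion is 2+.
Ligand charges: 1×isothiocyanato (-1 each), 1×azido (-1 each), 2×ammine (neutral), 1×glycinato (-1 each); total -3. So Nb + (-3) = 2+, giving Nb = +5.
Ligands are named alphabetically: ammine before azido before glycinato before isothiocyanato.

diammineazido(glycinato)isothiocyanatoniobium(V) iodide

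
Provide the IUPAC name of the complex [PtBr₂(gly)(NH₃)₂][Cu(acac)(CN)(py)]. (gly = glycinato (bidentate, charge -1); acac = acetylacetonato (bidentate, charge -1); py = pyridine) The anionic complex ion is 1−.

Both ions are complex: the cation is named first with the plain metal name, the anion second with the -ate form; each ion's ligands are alphabetised independently.
The complex anion is given as 1−; its ligand charges sum to -2, so Cu = +1.
A 1:1 salt means the cation carries the equal and opposite charge, 1+.
Cation: ligand charges sum to -3; for the ion to be 1+, Pt = +4.

diamminedibromo(glycinato)platinum(IV) (acetylacetonato)cyano(pyridine)cuprate(I)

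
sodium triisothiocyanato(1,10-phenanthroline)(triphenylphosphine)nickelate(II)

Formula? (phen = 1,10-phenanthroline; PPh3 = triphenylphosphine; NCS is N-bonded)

Ligands: 1 1,10-phenanthroline (phen, neutral), 1 triphenylphosphine (PPh3, neutral), 3 isothiocyanato (NCS, -1). Ligand charge sum = -3.
With Ni in oxidation state +2, the complex ion is [Ni...]^1−.
Charge balance with sodium (+1) requires 1 complex ion per 1 sodium.

Na[Ni(NCS)3(phen)(PPh3)]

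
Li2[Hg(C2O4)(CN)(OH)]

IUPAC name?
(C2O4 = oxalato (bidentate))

The 2 lithium counter-ions carry a total charge of +2, so each complex ion is 2−.
Ligand charges: 1×oxalato (-2 each), 1×hydroxo (-1 each), 1×cyano (-1 each); total -4. So Hg + (-4) = 2−, giving Hg = +2.
Ligands are named alphabetically: cyano before hydroxo before oxalato.
The complex ion is anionic, so mercury takes the -ate form mercurate(II).

lithium cyanohydroxooxalatomercurate(II)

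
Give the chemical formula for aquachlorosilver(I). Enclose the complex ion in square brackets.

[AgCl(H2O)]

Ligands: 1 chloro (Cl, -1), 1 aqua (H2O, neutral). Ligand charge sum = -1.
With Ag in oxidation state +1, the complex ion is [Ag...].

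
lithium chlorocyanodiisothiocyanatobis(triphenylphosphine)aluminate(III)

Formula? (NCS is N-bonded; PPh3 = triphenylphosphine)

Ligands: 2 isothiocyanato (NCS, -1), 1 chloro (Cl, -1), 1 cyano (CN, -1), 2 triphenylphosphine (PPh3, neutral). Ligand charge sum = -4.
With Al in oxidation state +3, the complex ion is [Al...]^1−.
Charge balance with lithium (+1) requires 1 complex ion per 1 lithium.

Li[AlCl(CN)(NCS)2(PPh3)2]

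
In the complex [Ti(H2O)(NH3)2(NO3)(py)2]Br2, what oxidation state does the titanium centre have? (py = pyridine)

2 bromide outside the brackets (-1 each) → the complex ion is 2+.
Ligand charges: 1×H2O neutral; 1×NO3 = -1; 2×py neutral; 2×NH3 neutral; sum -1.
Ti + (-1) = 2+ ⇒ Ti is +3.

+3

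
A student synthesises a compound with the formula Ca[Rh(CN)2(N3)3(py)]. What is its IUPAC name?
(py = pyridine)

The 1 calcium counter-ion carries a total charge of +2, so each complex ion is 2−.
Ligand charges: 2×cyano (-1 each), 1×pyridine (neutral), 3×azido (-1 each); total -5. So Rh + (-5) = 2−, giving Rh = +3.
Ligands are named alphabetically: azido before cyano before pyridine.
The complex ion is anionic, so rhodium takes the -ate form rhodate(III).

calcium triazidodicyano(pyridine)rhodate(III)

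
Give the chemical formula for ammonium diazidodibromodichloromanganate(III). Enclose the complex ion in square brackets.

Ligands: 2 bromo (Br, -1), 2 azido (N3, -1), 2 chloro (Cl, -1). Ligand charge sum = -6.
Charge balance with ammonium (+1) requires 1 complex ion per 3 ammonium.

(NH4)3[MnBr2Cl2(N3)2]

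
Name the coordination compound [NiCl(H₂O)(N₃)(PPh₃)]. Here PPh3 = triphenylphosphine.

There is no counter-ion, so the complex is neutral overall.
Ligand charges: 1×triphenylphosphine (neutral), 1×chloro (-1 each), 1×azido (-1 each), 1×aqua (neutral); total -2. So Ni + (-2) = 0, giving Ni = +2.
Ligands are named alphabetically: aqua before azido before chloro before triphenylphosphine.

aquaazidochloro(triphenylphosphine)nickel(II)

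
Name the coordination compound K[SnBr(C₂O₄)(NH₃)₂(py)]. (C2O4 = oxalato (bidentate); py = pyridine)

potassium diamminebromooxalato(pyridine)stannate(II)

The 1 potassium counter-ion carries a total charge of +1, so each complex ion is 1−.
Ligand charges: 1×oxalato (-2 each), 1×pyridine (neutral), 2×ammine (neutral), 1×bromo (-1 each); total -3. So Sn + (-3) = 1−, giving Sn = +2.
Ligands are named alphabetically: ammine before bromo before oxalato before pyridine.
The complex ion is anionic, so tin takes the -ate form stannate(II).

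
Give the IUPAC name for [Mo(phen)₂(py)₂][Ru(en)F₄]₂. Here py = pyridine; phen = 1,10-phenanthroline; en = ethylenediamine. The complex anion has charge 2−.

bis(1,10-phenanthroline)bis(pyridine)molybdenum(IV) (ethylenediamine)tetrafluororuthenate(II)

Both ions are complex: the cation is named first with the plain metal name, the anion second with the -ate form; each ion's ligands are alphabetised independently.
The complex anion is given as 2−; its ligand charges sum to -4, so Ru = +2.
With 2 anions per cation, the cation must be 2×2 = 4+.
Cation: ligand charges sum to 0; for the ion to be 4+, Mo = +4.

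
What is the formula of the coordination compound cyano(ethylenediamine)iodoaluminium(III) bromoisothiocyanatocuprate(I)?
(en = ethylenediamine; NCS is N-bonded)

Cation [Al…]: ligand charges -2, Al(III) ⇒ ion charge 1+.
Anion [Cu…]: ligand charges -2, Cu(I) ⇒ ion charge 1−.
One 1+ cation balances one 1− anion.

[Al(CN)(en)I][CuBr(NCS)]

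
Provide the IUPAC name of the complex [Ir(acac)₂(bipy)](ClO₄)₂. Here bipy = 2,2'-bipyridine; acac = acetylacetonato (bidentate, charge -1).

bis(acetylacetonato)(2,2'-bipyridine)iridium(IV) perchlorate

The 2 perchlorate counter-ions carry a total charge of -2, so each complex ion is 2+.
Ligand charges: 1×2,2'-bipyridine (neutral), 2×acetylacetonato (-1 each); total -2. So Ir + (-2) = 2+, giving Ir = +4.
Ligands are named alphabetically: acetylacetonato before bipyridine.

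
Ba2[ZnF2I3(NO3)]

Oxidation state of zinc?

2 barium outside the brackets (+2 each) → the complex ion is 4−.
Ligand charges: 3×I = -3; 2×F = -2; 1×NO3 = -1; sum -6.
Zn + (-6) = 4− ⇒ Zn is +2.

+2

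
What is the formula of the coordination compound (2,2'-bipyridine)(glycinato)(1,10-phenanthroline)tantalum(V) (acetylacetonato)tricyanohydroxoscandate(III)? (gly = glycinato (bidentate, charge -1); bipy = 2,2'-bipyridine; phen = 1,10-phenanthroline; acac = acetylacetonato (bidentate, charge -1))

[Ta(bipy)(gly)(phen)][Sc(acac)(CN)3(OH)]2

Cation [Ta…]: ligand charges -1, Ta(V) ⇒ ion charge 4+.
Anion [Sc…]: ligand charges -5, Sc(III) ⇒ ion charge 2−.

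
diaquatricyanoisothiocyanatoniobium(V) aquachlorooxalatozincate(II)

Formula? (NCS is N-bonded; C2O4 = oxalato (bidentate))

[Nb(CN)3(H2O)2(NCS)][Zn(C2O4)Cl(H2O)]

Cation [Nb…]: ligand charges -4, Nb(V) ⇒ ion charge 1+.
Anion [Zn…]: ligand charges -3, Zn(II) ⇒ ion charge 1−.
One 1+ cation balances one 1− anion.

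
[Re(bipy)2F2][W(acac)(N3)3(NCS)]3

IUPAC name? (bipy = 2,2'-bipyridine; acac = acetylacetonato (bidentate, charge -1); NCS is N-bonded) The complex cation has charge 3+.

bis(2,2'-bipyridine)difluororhenium(V) (acetylacetonato)triazidoisothiocyanatotungstate(IV)

The complex cation is given as 3+; its ligand charges sum to -2, so Re = +5.
With 3 anions per cation, each anion must be 3/3 = 1−.
Anion: ligand charges sum to -5; for the ion to be 1−, W = +4.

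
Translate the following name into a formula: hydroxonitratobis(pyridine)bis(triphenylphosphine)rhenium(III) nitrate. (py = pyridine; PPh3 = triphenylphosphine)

[Re(NO3)(OH)(PPh3)2(py)2]NO3

Ligands: 2 pyridine (py, neutral), 1 hydroxo (OH, -1), 2 triphenylphosphine (PPh3, neutral), 1 nitrato (NO3, -1). Ligand charge sum = -2.
With Re in oxidation state +3, the complex ion is [Re...]^1+.
Charge balance with nitrate (-1) requires 1 complex ion per 1 nitrate.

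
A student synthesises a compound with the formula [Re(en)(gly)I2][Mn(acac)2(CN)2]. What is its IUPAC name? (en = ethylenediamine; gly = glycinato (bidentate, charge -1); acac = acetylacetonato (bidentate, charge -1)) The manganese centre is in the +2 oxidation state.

(ethylenediamine)(glycinato)diiodorhenium(V) bis(acetylacetonato)dicyanomanganate(II)

Mn is given as +2; the anion's ligand charges sum to -4, so the complex anion is 2−.
A 1:1 salt means the cation carries the equal and opposite charge, 2+.
Cation: ligand charges sum to -3; for the ion to be 2+, Re = +5.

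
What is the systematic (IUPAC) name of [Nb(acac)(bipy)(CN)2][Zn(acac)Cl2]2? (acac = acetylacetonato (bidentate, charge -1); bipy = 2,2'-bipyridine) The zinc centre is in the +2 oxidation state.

Both ions are complex: the cation is named first with the plain metal name, the anion second with the -ate form; each ion's ligands are alphabetised independently.
Zn is given as +2; the anion's ligand charges sum to -3, so the complex anion is 1−.
With 2 anions per cation, the cation must be 2×1 = 2+.
Cation: ligand charges sum to -3; for the ion to be 2+, Nb = +5.

(acetylacetonato)(2,2'-bipyridine)dicyanoniobium(V) (acetylacetonato)dichlorozincate(II)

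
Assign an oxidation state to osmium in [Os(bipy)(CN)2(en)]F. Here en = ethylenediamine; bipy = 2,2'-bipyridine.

1 fluoride outside the brackets (-1 each) → the complex ion is 1+.
Ligand charges: 1×en neutral; 2×CN = -2; 1×bipy neutral; sum -2.
Os + (-2) = 1+ ⇒ Os is +3.

+3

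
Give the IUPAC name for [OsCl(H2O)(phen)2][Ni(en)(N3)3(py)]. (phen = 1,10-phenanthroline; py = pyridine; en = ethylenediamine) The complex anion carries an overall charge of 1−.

The complex anion is given as 1−; its ligand charges sum to -3, so Ni = +2.
A 1:1 salt means the cation carries the equal and opposite charge, 1+.
Cation: ligand charges sum to -1; for the ion to be 1+, Os = +2.

aquachlorobis(1,10-phenanthroline)osmium(II) triazido(ethylenediamine)(pyridine)nickelate(II)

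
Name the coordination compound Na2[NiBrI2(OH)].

sodium bromohydroxodiiodonickelate(II)

The 2 sodium counter-ions carry a total charge of +2, so each complex ion is 2−.
Ligand charges: 1×bromo (-1 each), 1×hydroxo (-1 each), 2×iodo (-1 each); total -4. So Ni + (-4) = 2−, giving Ni = +2.
Ligands are named alphabetically: bromo before hydroxo before iodo.
The complex ion is anionic, so nickel takes the -ate form nickelate(II).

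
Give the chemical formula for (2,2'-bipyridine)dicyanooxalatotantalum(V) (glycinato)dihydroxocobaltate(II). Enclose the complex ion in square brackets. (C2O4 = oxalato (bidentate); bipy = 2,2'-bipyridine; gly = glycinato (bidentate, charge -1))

[Ta(bipy)(C2O4)(CN)2][Co(gly)(OH)2]

Cation [Ta…]: ligand charges -4, Ta(V) ⇒ ion charge 1+.
Anion [Co…]: ligand charges -3, Co(II) ⇒ ion charge 1−.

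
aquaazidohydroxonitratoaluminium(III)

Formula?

Ligands: 1 aqua (H2O, neutral), 1 azido (N3, -1), 1 hydroxo (OH, -1), 1 nitrato (NO3, -1). Ligand charge sum = -3.
With Al in oxidation state +3, the complex ion is [Al...].

[Al(H2O)(N3)(NO3)(OH)]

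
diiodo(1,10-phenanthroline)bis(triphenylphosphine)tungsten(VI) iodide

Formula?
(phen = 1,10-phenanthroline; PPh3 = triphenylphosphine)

[WI2(phen)(PPh3)2]I4

Ligands: 1 1,10-phenanthroline (phen, neutral), 2 triphenylphosphine (PPh3, neutral), 2 iodo (I, -1). Ligand charge sum = -2.
With W in oxidation state +6, the complex ion is [W...]^4+.
Charge balance with iodide (-1) requires 1 complex ion per 4 iodide.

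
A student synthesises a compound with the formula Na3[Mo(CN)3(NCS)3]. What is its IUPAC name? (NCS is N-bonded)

sodium tricyanotriisothiocyanatomolybdate(III)

The 3 sodium counter-ions carry a total charge of +3, so each complex ion is 3−.
Ligand charges: 3×isothiocyanato (-1 each), 3×cyano (-1 each); total -6. So Mo + (-6) = 3−, giving Mo = +3.
The complex ion is anionic, so molybdenum takes the -ate form molybdate(III).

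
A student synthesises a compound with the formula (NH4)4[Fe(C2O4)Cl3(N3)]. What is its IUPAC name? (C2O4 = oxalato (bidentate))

The 4 ammonium counter-ions carry a total charge of +4, so each complex ion is 4−.
Ligand charges: 3×chloro (-1 each), 1×oxalato (-2 each), 1×azido (-1 each); total -6. So Fe + (-6) = 4−, giving Fe = +2.
Ligands are named alphabetically: azido before chloro before oxalato.
The complex ion is anionic, so iron takes the -ate form ferrate(II).

ammonium azidotrichlorooxalatoferrate(II)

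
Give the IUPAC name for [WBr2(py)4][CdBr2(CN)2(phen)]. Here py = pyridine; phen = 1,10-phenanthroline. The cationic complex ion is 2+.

The complex cation is given as 2+; its ligand charges sum to -2, so W = +4.
A 1:1 salt means the anion carries the equal and opposite charge, 2−.
Anion: ligand charges sum to -4; for the ion to be 2−, Cd = +2.

dibromotetrakis(pyridine)tungsten(IV) dibromodicyano(1,10-phenanthroline)cadmate(II)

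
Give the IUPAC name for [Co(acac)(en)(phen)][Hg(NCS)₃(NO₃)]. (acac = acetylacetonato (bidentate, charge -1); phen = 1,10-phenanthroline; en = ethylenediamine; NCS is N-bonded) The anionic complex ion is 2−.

(acetylacetonato)(ethylenediamine)(1,10-phenanthroline)cobalt(III) triisothiocyanatonitratomercurate(II)

Both ions are complex: the cation is named first with the plain metal name, the anion second with the -ate form; each ion's ligands are alphabetised independently.
The complex anion is given as 2−; its ligand charges sum to -4, so Hg = +2.
A 1:1 salt means the cation carries the equal and opposite charge, 2+.
Cation: ligand charges sum to -1; for the ion to be 2+, Co = +3.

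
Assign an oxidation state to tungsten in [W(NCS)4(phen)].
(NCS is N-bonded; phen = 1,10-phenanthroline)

No counter-ion: the bracketed complex is neutral.
Ligand charges: 4×NCS = -4; 1×phen neutral; sum -4.
W + (-4) = 0 ⇒ W is +4.

+4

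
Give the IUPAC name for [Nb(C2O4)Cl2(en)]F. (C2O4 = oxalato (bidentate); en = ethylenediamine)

The 1 fluoride counter-ion carries a total charge of -1, so each complex ion is 1+.
Ligand charges: 1×oxalato (-2 each), 1×ethylenediamine (neutral), 2×chloro (-1 each); total -4. So Nb + (-4) = 1+, giving Nb = +5.
Ligands are named alphabetically: chloro before ethylenediamine before oxalato.

dichloro(ethylenediamine)oxalatoniobium(V) fluoride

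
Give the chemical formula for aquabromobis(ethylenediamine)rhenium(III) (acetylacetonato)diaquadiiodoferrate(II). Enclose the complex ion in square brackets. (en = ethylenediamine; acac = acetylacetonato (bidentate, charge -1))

[ReBr(en)2(H2O)][Fe(acac)(H2O)2I2]2

Cation [Re…]: ligand charges -1, Re(III) ⇒ ion charge 2+.
Anion [Fe…]: ligand charges -3, Fe(II) ⇒ ion charge 1−.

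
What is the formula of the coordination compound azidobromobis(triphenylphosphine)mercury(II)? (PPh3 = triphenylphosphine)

Ligands: 1 bromo (Br, -1), 2 triphenylphosphine (PPh3, neutral), 1 azido (N3, -1). Ligand charge sum = -2.
With Hg in oxidation state +2, the complex ion is [Hg...].

[HgBr(N3)(PPh3)2]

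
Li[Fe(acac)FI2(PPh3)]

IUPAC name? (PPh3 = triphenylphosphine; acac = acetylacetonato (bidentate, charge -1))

lithium (acetylacetonato)fluorodiiodo(triphenylphosphine)ferrate(III)

The 1 lithium counter-ion carries a total charge of +1, so each complex ion is 1−.
Ligand charges: 1×triphenylphosphine (neutral), 2×iodo (-1 each), 1×fluoro (-1 each), 1×acetylacetonato (-1 each); total -4. So Fe + (-4) = 1−, giving Fe = +3.
The complex ion is anionic, so iron takes the -ate form ferrate(III).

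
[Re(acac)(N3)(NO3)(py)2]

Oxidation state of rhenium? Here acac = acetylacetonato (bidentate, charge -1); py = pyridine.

No counter-ion: the bracketed complex is neutral.
Ligand charges: 1×acac = -1; 1×N3 = -1; 1×NO3 = -1; 2×py neutral; sum -3.
Re + (-3) = 0 ⇒ Re is +3.

+3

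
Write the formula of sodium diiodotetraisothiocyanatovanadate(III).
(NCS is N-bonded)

Na3[VI2(NCS)4]

Ligands: 4 isothiocyanato (NCS, -1), 2 iodo (I, -1). Ligand charge sum = -6.
With V in oxidation state +3, the complex ion is [V...]^3−.
Charge balance with sodium (+1) requires 1 complex ion per 3 sodium.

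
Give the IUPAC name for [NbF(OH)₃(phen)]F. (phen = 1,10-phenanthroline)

fluorotrihydroxo(1,10-phenanthroline)niobium(V) fluoride

The 1 fluoride counter-ion carries a total charge of -1, so each complex ion is 1+.
Ligand charges: 1×1,10-phenanthroline (neutral), 3×hydroxo (-1 each), 1×fluoro (-1 each); total -4. So Nb + (-4) = 1+, giving Nb = +5.
Ligands are named alphabetically: fluoro before hydroxo before phenanthroline.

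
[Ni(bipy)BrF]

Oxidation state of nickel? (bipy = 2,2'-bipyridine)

+2

No counter-ion: the bracketed complex is neutral.
Ligand charges: 1×bipy neutral; 1×Br = -1; 1×F = -1; sum -2.
Ni + (-2) = 0 ⇒ Ni is +2.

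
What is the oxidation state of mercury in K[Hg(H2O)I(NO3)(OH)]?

1 potassium outside the brackets (+1 each) → the complex ion is 1−.
Ligand charges: 1×OH = -1; 1×H2O neutral; 1×NO3 = -1; 1×I = -1; sum -3.
Hg + (-3) = 1− ⇒ Hg is +2.

+2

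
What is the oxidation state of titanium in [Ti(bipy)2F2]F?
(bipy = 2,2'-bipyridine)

+3

1 fluoride outside the brackets (-1 each) → the complex ion is 1+.
Ligand charges: 2×bipy neutral; 2×F = -2; sum -2.
Ti + (-2) = 1+ ⇒ Ti is +3.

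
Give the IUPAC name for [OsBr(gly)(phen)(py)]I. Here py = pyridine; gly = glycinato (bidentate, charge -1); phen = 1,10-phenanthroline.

bromo(glycinato)(1,10-phenanthroline)(pyridine)osmium(III) iodide

The 1 iodide counter-ion carries a total charge of -1, so each complex ion is 1+.
Ligand charges: 1×bromo (-1 each), 1×pyridine (neutral), 1×glycinato (-1 each), 1×1,10-phenanthroline (neutral); total -2. So Os + (-2) = 1+, giving Os = +3.
Ligands are named alphabetically: bromo before glycinato before phenanthroline before pyridine.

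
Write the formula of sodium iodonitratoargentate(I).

Na[AgI(NO3)]

Ligands: 1 iodo (I, -1), 1 nitrato (NO3, -1). Ligand charge sum = -2.
Charge balance with sodium (+1) requires 1 complex ion per 1 sodium.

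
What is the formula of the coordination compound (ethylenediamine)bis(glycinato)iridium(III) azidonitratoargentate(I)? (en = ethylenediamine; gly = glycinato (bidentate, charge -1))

[Ir(en)(gly)2][Ag(N3)(NO3)]

Cation [Ir…]: ligand charges -2, Ir(III) ⇒ ion charge 1+.
Anion [Ag…]: ligand charges -2, Ag(I) ⇒ ion charge 1−.
One 1+ cation balances one 1− anion.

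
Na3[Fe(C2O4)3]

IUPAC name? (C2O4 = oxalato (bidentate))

sodium trioxalatoferrate(III)

The 3 sodium counter-ions carry a total charge of +3, so each complex ion is 3−.
Ligand charges: 3×oxalato (-2 each); total -6. So Fe + (-6) = 3−, giving Fe = +3.
The complex ion is anionic, so iron takes the -ate form ferrate(III).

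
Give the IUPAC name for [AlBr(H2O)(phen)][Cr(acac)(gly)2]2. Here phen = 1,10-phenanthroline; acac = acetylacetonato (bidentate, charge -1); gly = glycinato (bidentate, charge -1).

Both ions are complex: the cation is named first with the plain metal name, the anion second with the -ate form; each ion's ligands are alphabetised independently.
Aluminium is always +3 in its complexes; the cation's ligand charges sum to -1, so the complex cation is 2+.
With 2 anions per cation, each anion must be 2/2 = 1−.
Anion: ligand charges sum to -3; for the ion to be 1−, Cr = +2.

aquabromo(1,10-phenanthroline)aluminium(III) (acetylacetonato)bis(glycinato)chromate(II)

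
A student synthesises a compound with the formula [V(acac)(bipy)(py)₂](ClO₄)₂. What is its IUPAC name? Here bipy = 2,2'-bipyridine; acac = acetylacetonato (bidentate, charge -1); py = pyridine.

(acetylacetonato)(2,2'-bipyridine)bis(pyridine)vanadium(III) perchlorate

The 2 perchlorate counter-ions carry a total charge of -2, so each complex ion is 2+.
Ligand charges: 1×2,2'-bipyridine (neutral), 1×acetylacetonato (-1 each), 2×pyridine (neutral); total -1. So V + (-1) = 2+, giving V = +3.
Ligands are named alphabetically: acetylacetonato before bipyridine before pyridine.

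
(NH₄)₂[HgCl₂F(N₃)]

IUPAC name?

The 2 ammonium counter-ions carry a total charge of +2, so each complex ion is 2−.
Ligand charges: 1×azido (-1 each), 2×chloro (-1 each), 1×fluoro (-1 each); total -4. So Hg + (-4) = 2−, giving Hg = +2.
Ligands are named alphabetically: azido before chloro before fluoro.
The complex ion is anionic, so mercury takes the -ate form mercurate(II).

ammonium azidodichlorofluoromercurate(II)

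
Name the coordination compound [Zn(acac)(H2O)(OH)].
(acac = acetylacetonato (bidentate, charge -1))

(acetylacetonato)aquahydroxozinc(II)

There is no counter-ion, so the complex is neutral overall.
Ligand charges: 1×acetylacetonato (-1 each), 1×hydroxo (-1 each), 1×aqua (neutral); total -2. So Zn + (-2) = 0, giving Zn = +2.
Ligands are named alphabetically: acetylacetonato before aqua before hydroxo.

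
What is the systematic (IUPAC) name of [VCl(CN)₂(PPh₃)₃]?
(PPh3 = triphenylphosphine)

chlorodicyanotris(triphenylphosphine)vanadium(III)

There is no counter-ion, so the complex is neutral overall.
Ligand charges: 1×chloro (-1 each), 3×triphenylphosphine (neutral), 2×cyano (-1 each); total -3. So V + (-3) = 0, giving V = +3.
Ligands are named alphabetically: chloro before cyano before triphenylphosphine.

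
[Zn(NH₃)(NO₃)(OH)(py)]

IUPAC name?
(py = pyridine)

amminehydroxonitrato(pyridine)zinc(II)

There is no counter-ion, so the complex is neutral overall.
Ligand charges: 1×ammine (neutral), 1×nitrato (-1 each), 1×pyridine (neutral), 1×hydroxo (-1 each); total -2. So Zn + (-2) = 0, giving Zn = +2.
Ligands are named alphabetically: ammine before hydroxo before nitrato before pyridine.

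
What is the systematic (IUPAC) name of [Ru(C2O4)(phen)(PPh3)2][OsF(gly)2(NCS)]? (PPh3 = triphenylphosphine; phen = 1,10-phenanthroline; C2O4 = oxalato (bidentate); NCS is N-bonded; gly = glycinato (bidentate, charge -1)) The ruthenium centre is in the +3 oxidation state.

oxalato(1,10-phenanthroline)bis(triphenylphosphine)ruthenium(III) fluorobis(glycinato)isothiocyanatoosmate(III)

Ru is given as +3; the cation's ligand charges sum to -2, so the complex cation is 1+.
A 1:1 salt means the anion carries the equal and opposite charge, 1−.
Anion: ligand charges sum to -4; for the ion to be 1−, Os = +3.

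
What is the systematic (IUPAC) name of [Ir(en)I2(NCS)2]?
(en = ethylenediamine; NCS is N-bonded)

There is no counter-ion, so the complex is neutral overall.
Ligand charges: 2×iodo (-1 each), 1×ethylenediamine (neutral), 2×isothiocyanato (-1 each); total -4. So Ir + (-4) = 0, giving Ir = +4.
Ligands are named alphabetically: ethylenediamine before iodo before isothiocyanato.

(ethylenediamine)diiododiisothiocyanatoiridium(IV)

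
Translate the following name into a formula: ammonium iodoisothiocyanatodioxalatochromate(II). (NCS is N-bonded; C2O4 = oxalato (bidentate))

Ligands: 1 isothiocyanato (NCS, -1), 1 iodo (I, -1), 2 oxalato (C2O4, -2). Ligand charge sum = -6.
Charge balance with ammonium (+1) requires 1 complex ion per 4 ammonium.

(NH4)4[Cr(C2O4)2I(NCS)]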